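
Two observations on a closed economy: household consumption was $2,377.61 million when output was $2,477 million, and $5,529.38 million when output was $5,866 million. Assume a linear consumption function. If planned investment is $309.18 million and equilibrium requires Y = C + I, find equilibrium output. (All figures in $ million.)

MPC = (5529.38 − 2377.61)/(5866 − 2477) = 3151.77/3389 = 0.93
a = 2377.61 − 0.93(2477) = 74
Equilibrium: Y = 74 + 0.93Y + 309.18
0.07Y = 383.18, so Y = 383.18/0.07 = 5474

Y = 5474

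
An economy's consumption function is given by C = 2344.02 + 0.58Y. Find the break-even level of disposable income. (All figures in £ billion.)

At break-even, C = Y: 2344.02 + 0.58Y = Y
0.42Y = 2344.02, so Y = 2344.02/0.42 = 5581

Y = 5581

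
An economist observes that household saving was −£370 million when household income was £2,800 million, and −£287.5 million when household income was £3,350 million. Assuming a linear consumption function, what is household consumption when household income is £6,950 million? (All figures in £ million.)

C = 6697.5

MPS = ΔS/ΔY = (-287.5 − (-370))/(3350 − 2800) = 82.5/550 = 0.15
MPC = 1 − MPS = 0.85
Autonomous saving = -370 − 0.15(2800) = -790, so a = 790
C = 790 + 0.85(6950) = 790 + 5907.5 = 6697.5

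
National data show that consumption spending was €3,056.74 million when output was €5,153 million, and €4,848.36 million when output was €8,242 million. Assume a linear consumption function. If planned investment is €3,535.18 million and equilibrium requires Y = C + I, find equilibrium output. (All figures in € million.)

MPC = (4848.36 − 3056.74)/(8242 − 5153) = 1791.62/3089 = 0.58
a = 3056.74 − 0.58(5153) = 68
Equilibrium: Y = 68 + 0.58Y + 3535.18
0.42Y = 3603.18, so Y = 3603.18/0.42 = 8579

Y = 8579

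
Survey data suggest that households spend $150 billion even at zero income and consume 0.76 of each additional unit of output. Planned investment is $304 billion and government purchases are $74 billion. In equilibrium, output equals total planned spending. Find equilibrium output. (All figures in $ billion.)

Y = 2200

Y = C + I + G = 150 + 0.76Y + 304 + 74
Y − 0.76Y = 528
0.24Y = 528, so Y = 528/0.24 = 2200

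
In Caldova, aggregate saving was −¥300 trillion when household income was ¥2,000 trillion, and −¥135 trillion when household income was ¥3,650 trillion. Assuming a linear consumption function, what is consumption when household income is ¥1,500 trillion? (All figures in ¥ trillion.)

C = 1850

MPS = ΔS/ΔY = (-135 − (-300))/(3650 − 2000) = 165/1650 = 0.1
MPC = 1 − MPS = 0.9
Autonomous saving = -300 − 0.1(2000) = -500, so a = 500
C = 500 + 0.9(1500) = 500 + 1350 = 1850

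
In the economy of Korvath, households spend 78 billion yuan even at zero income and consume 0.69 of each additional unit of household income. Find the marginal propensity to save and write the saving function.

MPS = 1 − MPC = 1 − 0.69 = 0.31
S = Y − C = -78 + 0.31Y

MPS = 0.31; S = -78 + 0.31Y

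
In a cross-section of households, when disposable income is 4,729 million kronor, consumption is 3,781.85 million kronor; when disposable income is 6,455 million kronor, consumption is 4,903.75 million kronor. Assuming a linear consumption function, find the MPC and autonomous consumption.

MPC = 0.65; a = 708

MPC = ΔC/ΔY = (4903.75 − 3781.85)/(6455 − 4729) = 1121.9/1726 = 0.65
a = C − MPC·Y = 3781.85 − 0.65(4729) = 3781.85 − 3073.85 = 708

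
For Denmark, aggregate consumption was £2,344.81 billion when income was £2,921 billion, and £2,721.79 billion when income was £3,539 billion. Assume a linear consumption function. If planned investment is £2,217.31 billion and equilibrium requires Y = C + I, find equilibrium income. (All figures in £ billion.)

Y = 7129

MPC = (2721.79 − 2344.81)/(3539 − 2921) = 376.98/618 = 0.61
a = 2344.81 − 0.61(2921) = 563
Equilibrium: Y = 563 + 0.61Y + 2217.31
0.39Y = 2780.31, so Y = 2780.31/0.39 = 7129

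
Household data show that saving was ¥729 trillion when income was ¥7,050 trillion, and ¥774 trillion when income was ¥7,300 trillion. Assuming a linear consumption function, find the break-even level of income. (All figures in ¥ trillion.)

MPS = ΔS/ΔY = (774 − 729)/(7300 − 7050) = 45/250 = 0.18
MPC = 1 − MPS = 0.82
From S(7050) = 729: −a + 0.18(7050) = 729, so a = 1269 − 729 = 540
Break-even (S = 0): Y = a/MPS = 540/0.18 = 3000

Y = 3000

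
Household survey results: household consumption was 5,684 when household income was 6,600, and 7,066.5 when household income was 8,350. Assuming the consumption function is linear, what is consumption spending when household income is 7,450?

MPC = (7066.5 − 5684)/(8350 − 6600) = 1382.5/1750 = 0.79
a = 5684 − 0.79(6600) = 5684 − 5214 = 470
C = 470 + 0.79(7450) = 470 + 5885.5 = 6355.5

C = 6355.5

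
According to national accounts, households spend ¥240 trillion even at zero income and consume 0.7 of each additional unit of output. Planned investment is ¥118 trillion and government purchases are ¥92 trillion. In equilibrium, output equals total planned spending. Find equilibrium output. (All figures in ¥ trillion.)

Y = 1500

Y = C + I + G = 240 + 0.7Y + 118 + 92
Y − 0.7Y = 450
0.3Y = 450, so Y = 450/0.3 = 1500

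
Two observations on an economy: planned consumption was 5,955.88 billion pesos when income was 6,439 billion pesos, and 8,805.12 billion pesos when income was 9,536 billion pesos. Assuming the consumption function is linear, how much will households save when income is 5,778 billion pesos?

S = 430.24

MPC = (8805.12 − 5955.88)/(9536 − 6439) = 2849.24/3097 = 0.92
a = 5955.88 − 0.92(6439) = 5955.88 − 5923.88 = 32
C = 32 + 0.92(5778) = 5347.76
S = 5778 − 5347.76 = 430.24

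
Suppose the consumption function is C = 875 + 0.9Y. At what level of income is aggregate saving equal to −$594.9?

S = Y − C = -875 + 0.1Y
-875 + 0.1Y = -594.9, so 0.1Y = 280.1 and Y = 2801

Y = 2801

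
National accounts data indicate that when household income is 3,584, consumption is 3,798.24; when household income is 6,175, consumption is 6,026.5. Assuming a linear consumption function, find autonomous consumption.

MPC = ΔC/ΔY = (6026.5 − 3798.24)/(6175 − 3584) = 2228.26/2591 = 0.86
a = C − MPC·Y = 3798.24 − 0.86(3584) = 3798.24 − 3082.24 = 716

a = 716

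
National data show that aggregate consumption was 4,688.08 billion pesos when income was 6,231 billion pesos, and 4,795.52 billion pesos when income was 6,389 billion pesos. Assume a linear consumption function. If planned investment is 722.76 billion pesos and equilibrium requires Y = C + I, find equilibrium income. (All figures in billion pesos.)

Y = 3668

MPC = (4795.52 − 4688.08)/(6389 − 6231) = 107.44/158 = 0.68
a = 4688.08 − 0.68(6231) = 451
Equilibrium: Y = 451 + 0.68Y + 722.76
0.32Y = 1173.76, so Y = 1173.76/0.32 = 3668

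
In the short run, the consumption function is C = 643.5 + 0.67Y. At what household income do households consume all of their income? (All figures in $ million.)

At break-even, C = Y: 643.5 + 0.67Y = Y
0.33Y = 643.5, so Y = 643.5/0.33 = 1950

Y = 1950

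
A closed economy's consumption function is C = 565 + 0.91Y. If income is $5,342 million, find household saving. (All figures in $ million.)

C = 565 + 0.91(5342) = 565 + 4861.22 = 5426.22
S = Y − C = 5342 − 5426.22 = -84.22

S = -84.22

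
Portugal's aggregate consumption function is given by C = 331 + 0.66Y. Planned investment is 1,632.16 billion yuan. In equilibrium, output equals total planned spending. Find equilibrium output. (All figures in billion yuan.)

Y = C + I = 331 + 0.66Y + 1632.16
Y − 0.66Y = 1963.16
0.34Y = 1963.16, so Y = 1963.16/0.34 = 5774

Y = 5774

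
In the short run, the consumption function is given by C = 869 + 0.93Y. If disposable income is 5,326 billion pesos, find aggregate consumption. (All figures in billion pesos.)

C = 869 + 0.93(5326) = 869 + 4953.18 = 5822.18

C = 5822.18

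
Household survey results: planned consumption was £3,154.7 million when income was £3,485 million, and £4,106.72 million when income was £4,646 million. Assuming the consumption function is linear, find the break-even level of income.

MPC = (4106.72 − 3154.7)/(4646 − 3485) = 952.02/1161 = 0.82
a = 3154.7 − 0.82(3485) = 3154.7 − 2857.7 = 297
Break-even: Y = a/(1−MPC) = 297/0.18 = 1650

Y = 1650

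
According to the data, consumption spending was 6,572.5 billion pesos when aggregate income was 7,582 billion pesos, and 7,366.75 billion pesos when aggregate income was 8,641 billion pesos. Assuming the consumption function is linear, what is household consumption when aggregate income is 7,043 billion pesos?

C = 6168.25

MPC = (7366.75 − 6572.5)/(8641 − 7582) = 794.25/1059 = 0.75
a = 6572.5 − 0.75(7582) = 6572.5 − 5686.5 = 886
C = 886 + 0.75(7043) = 886 + 5282.25 = 6168.25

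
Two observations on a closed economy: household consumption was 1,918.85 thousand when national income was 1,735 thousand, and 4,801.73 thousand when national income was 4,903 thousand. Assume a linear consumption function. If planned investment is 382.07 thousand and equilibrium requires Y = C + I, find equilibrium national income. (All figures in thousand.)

MPC = (4801.73 − 1918.85)/(4903 − 1735) = 2882.88/3168 = 0.91
a = 1918.85 − 0.91(1735) = 340
Equilibrium: Y = 340 + 0.91Y + 382.07
0.09Y = 722.07, so Y = 722.07/0.09 = 8023

Y = 8023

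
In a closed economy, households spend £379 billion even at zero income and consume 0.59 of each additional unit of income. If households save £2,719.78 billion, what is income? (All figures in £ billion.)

S = Y − C = -379 + 0.41Y
-379 + 0.41Y = 2719.78, so 0.41Y = 3098.78 and Y = 7558

Y = 7558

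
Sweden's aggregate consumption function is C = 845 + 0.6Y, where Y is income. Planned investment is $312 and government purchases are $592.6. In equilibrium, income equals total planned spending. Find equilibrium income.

Y = C + I + G = 845 + 0.6Y + 312 + 592.6
Y − 0.6Y = 1749.6
0.4Y = 1749.6, so Y = 1749.6/0.4 = 4374

Y = 4374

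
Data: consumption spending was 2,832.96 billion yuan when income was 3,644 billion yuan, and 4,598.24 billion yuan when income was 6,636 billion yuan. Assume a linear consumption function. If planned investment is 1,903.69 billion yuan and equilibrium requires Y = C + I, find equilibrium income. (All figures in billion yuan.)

MPC = (4598.24 − 2832.96)/(6636 − 3644) = 1765.28/2992 = 0.59
a = 2832.96 − 0.59(3644) = 683
Equilibrium: Y = 683 + 0.59Y + 1903.69
0.41Y = 2586.69, so Y = 2586.69/0.41 = 6309

Y = 6309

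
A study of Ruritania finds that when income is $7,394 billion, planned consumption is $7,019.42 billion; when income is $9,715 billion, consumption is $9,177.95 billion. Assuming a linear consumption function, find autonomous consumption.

a = 143

MPC = ΔC/ΔY = (9177.95 − 7019.42)/(9715 − 7394) = 2158.53/2321 = 0.93
a = C − MPC·Y = 7019.42 − 0.93(7394) = 7019.42 − 6876.42 = 143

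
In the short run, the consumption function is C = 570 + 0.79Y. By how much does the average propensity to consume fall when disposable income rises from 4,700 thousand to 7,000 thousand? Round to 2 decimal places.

At Y = 4700: C = 570 + 0.79(4700) = 4283, APC = 4283/4700 = 0.911
At Y = 7000: C = 6100, APC = 6100/7000 = 0.871
Fall in APC = 0.911 − 0.871 = 0.04

ΔAPC = 0.04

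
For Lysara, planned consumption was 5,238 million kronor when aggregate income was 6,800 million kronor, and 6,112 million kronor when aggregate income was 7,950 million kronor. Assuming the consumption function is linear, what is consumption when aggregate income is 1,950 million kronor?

MPC = (6112 − 5238)/(7950 − 6800) = 874/1150 = 0.76
a = 5238 − 0.76(6800) = 5238 − 5168 = 70
C = 70 + 0.76(1950) = 70 + 1482 = 1552

C = 1552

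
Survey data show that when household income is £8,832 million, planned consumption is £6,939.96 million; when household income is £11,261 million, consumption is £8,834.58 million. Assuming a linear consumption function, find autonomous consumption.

a = 51

MPC = ΔC/ΔY = (8834.58 − 6939.96)/(11261 − 8832) = 1894.62/2429 = 0.78
a = C − MPC·Y = 6939.96 − 0.78(8832) = 6939.96 − 6888.96 = 51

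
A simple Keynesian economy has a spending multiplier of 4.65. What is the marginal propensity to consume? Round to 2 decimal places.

MPC = 0.78

k = 1/(1 − MPC), so 1 − MPC = 1/k = 1/4.65 = 0.2151
MPC = 1 − 0.2151 = 0.78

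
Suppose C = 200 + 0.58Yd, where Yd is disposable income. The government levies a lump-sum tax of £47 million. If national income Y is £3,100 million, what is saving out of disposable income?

Yd = Y − T = 3100 − 47 = 3053
C = 200 + 0.58(3053) = 200 + 1770.74 = 1970.74
S = Yd − C = 3053 − 1970.74 = 1082.26

S = 1082.26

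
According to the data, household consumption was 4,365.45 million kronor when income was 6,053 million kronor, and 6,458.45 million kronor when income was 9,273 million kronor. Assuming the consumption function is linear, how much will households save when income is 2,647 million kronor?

MPC = (6458.45 − 4365.45)/(9273 − 6053) = 2093/3220 = 0.65
a = 4365.45 − 0.65(6053) = 4365.45 − 3934.45 = 431
C = 431 + 0.65(2647) = 2151.55
S = 2647 − 2151.55 = 495.45

S = 495.45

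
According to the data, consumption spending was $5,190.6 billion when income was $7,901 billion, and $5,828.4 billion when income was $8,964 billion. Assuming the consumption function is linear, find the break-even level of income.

Y = 1125

MPC = (5828.4 − 5190.6)/(8964 − 7901) = 637.8/1063 = 0.6
a = 5190.6 − 0.6(7901) = 5190.6 − 4740.6 = 450
Break-even: Y = a/(1−MPC) = 450/0.4 = 1125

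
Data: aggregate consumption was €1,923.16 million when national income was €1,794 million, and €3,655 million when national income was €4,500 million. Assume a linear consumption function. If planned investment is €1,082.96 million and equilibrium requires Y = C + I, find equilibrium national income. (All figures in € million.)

Y = 5161

MPC = (3655 − 1923.16)/(4500 − 1794) = 1731.84/2706 = 0.64
a = 1923.16 − 0.64(1794) = 775
Equilibrium: Y = 775 + 0.64Y + 1082.96
0.36Y = 1857.96, so Y = 1857.96/0.36 = 5161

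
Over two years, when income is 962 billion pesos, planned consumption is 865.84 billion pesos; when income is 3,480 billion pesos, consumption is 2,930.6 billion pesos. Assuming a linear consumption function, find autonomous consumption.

MPC = ΔC/ΔY = (2930.6 − 865.84)/(3480 − 962) = 2064.76/2518 = 0.82
a = C − MPC·Y = 865.84 − 0.82(962) = 865.84 − 788.84 = 77

a = 77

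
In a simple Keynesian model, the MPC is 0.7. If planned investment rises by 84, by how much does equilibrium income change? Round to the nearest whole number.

ΔY ≈ 280

The multiplier is 1/(1 − MPC) = 1/0.3.
ΔY = 84/0.3 = 280.00 ≈ 280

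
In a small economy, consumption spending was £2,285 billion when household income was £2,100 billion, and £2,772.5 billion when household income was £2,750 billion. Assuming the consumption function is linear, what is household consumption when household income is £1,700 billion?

MPC = (2772.5 − 2285)/(2750 − 2100) = 487.5/650 = 0.75
a = 2285 − 0.75(2100) = 2285 − 1575 = 710
C = 710 + 0.75(1700) = 710 + 1275 = 1985

C = 1985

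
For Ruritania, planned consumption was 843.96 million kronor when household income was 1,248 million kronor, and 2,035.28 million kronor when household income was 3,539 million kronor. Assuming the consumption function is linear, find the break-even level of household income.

Y = 406.25

MPC = (2035.28 − 843.96)/(3539 − 1248) = 1191.32/2291 = 0.52
a = 843.96 − 0.52(1248) = 843.96 − 648.96 = 195
Break-even: Y = a/(1−MPC) = 195/0.48 = 406.25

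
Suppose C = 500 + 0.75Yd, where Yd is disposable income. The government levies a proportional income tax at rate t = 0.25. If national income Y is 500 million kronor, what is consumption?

Yd = (1 − 0.25)(500) = 0.75(500) = 375
C = 500 + 0.75(375) = 500 + 281.25 = 781.25

C = 781.25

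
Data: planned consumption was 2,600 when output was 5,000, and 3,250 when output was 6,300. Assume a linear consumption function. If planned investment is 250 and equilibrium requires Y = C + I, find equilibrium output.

Y = 700

MPC = (3250 − 2600)/(6300 − 5000) = 650/1300 = 0.5
a = 2600 − 0.5(5000) = 100
Equilibrium: Y = 100 + 0.5Y + 250
0.5Y = 350, so Y = 350/0.5 = 700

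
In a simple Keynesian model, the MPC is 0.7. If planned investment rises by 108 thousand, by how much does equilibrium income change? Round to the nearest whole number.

The multiplier is 1/(1 − MPC) = 1/0.3.
ΔY = 108/0.3 = 360.00 ≈ 360

ΔY ≈ 360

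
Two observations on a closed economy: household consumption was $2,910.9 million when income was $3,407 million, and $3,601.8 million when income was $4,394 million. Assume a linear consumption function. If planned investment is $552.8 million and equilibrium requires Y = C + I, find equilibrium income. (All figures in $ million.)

MPC = (3601.8 − 2910.9)/(4394 − 3407) = 690.9/987 = 0.7
a = 2910.9 − 0.7(3407) = 526
Equilibrium: Y = 526 + 0.7Y + 552.8
0.3Y = 1078.8, so Y = 1078.8/0.3 = 3596

Y = 3596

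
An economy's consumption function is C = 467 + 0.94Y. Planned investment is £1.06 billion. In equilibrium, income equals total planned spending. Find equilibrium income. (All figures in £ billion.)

Y = C + I = 467 + 0.94Y + 1.06
Y − 0.94Y = 468.06
0.06Y = 468.06, so Y = 468.06/0.06 = 7801

Y = 7801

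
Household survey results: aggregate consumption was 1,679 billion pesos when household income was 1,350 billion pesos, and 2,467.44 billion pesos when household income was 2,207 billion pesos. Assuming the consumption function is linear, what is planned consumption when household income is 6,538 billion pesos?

C = 6451.96

MPC = (2467.44 − 1679)/(2207 − 1350) = 788.44/857 = 0.92
a = 1679 − 0.92(1350) = 1679 − 1242 = 437
C = 437 + 0.92(6538) = 437 + 6014.96 = 6451.96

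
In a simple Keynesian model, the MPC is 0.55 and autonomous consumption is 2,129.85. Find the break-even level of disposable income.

At break-even, C = Y: 2129.85 + 0.55Y = Y
0.45Y = 2129.85, so Y = 2129.85/0.45 = 4733

Y = 4733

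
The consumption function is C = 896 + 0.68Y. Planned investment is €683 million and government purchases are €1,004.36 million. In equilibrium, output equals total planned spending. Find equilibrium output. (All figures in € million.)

Y = 8073

Y = C + I + G = 896 + 0.68Y + 683 + 1004.36
Y − 0.68Y = 2583.36
0.32Y = 2583.36, so Y = 2583.36/0.32 = 8073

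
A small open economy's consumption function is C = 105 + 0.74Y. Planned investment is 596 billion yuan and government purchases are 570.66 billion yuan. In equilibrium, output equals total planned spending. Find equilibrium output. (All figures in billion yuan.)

Y = 4891

Y = C + I + G = 105 + 0.74Y + 596 + 570.66
Y − 0.74Y = 1271.66
0.26Y = 1271.66, so Y = 1271.66/0.26 = 4891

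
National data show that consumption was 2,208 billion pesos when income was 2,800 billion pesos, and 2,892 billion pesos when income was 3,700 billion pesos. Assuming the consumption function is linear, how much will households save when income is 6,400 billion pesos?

MPC = (2892 − 2208)/(3700 − 2800) = 684/900 = 0.76
a = 2208 − 0.76(2800) = 2208 − 2128 = 80
C = 80 + 0.76(6400) = 4944
S = 6400 − 4944 = 1456

S = 1456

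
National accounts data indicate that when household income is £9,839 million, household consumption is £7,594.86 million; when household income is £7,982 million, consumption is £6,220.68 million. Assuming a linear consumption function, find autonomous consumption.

a = 314

MPC = ΔC/ΔY = (7594.86 − 6220.68)/(9839 − 7982) = 1374.18/1857 = 0.74
a = C − MPC·Y = 6220.68 − 0.74(7982) = 6220.68 − 5906.68 = 314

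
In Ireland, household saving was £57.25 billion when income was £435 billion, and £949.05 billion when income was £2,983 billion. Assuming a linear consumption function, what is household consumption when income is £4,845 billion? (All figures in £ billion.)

MPS = ΔS/ΔY = (949.05 − 57.25)/(2983 − 435) = 891.8/2548 = 0.35
MPC = 1 − MPS = 0.65
Autonomous saving = 57.25 − 0.35(435) = -95, so a = 95
C = 95 + 0.65(4845) = 95 + 3149.25 = 3244.25

C = 3244.25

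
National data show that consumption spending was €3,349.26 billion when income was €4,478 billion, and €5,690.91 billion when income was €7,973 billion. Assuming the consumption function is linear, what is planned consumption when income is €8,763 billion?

MPC = (5690.91 − 3349.26)/(7973 − 4478) = 2341.65/3495 = 0.67
a = 3349.26 − 0.67(4478) = 3349.26 − 3000.26 = 349
C = 349 + 0.67(8763) = 349 + 5871.21 = 6220.21

C = 6220.21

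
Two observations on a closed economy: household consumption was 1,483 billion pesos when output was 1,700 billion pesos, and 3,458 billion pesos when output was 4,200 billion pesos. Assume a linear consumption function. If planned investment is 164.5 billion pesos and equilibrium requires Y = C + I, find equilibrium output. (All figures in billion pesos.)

Y = 1450

MPC = (3458 − 1483)/(4200 − 1700) = 1975/2500 = 0.79
a = 1483 − 0.79(1700) = 140
Equilibrium: Y = 140 + 0.79Y + 164.5
0.21Y = 304.5, so Y = 304.5/0.21 = 1450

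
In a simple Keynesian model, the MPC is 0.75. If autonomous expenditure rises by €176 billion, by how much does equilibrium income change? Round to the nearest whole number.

The multiplier is 1/(1 − MPC) = 1/0.25.
ΔY = 176/0.25 = 704.00 ≈ 704

ΔY ≈ 704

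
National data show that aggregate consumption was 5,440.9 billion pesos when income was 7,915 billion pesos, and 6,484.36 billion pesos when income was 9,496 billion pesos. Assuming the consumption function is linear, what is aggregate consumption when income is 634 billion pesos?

MPC = (6484.36 − 5440.9)/(9496 − 7915) = 1043.46/1581 = 0.66
a = 5440.9 − 0.66(7915) = 5440.9 − 5223.9 = 217
C = 217 + 0.66(634) = 217 + 418.44 = 635.44

C = 635.44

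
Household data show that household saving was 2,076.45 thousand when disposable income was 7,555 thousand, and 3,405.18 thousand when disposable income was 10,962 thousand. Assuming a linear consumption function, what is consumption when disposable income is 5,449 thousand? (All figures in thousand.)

MPS = ΔS/ΔY = (3405.18 − 2076.45)/(10962 − 7555) = 1328.73/3407 = 0.39
MPC = 1 − MPS = 0.61
Autonomous saving = 2076.45 − 0.39(7555) = -870, so a = 870
C = 870 + 0.61(5449) = 870 + 3323.89 = 4193.89

C = 4193.89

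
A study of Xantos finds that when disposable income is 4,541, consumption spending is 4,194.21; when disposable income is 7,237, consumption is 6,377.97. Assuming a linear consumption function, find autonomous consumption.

a = 516

MPC = ΔC/ΔY = (6377.97 − 4194.21)/(7237 − 4541) = 2183.76/2696 = 0.81
a = C − MPC·Y = 4194.21 − 0.81(4541) = 4194.21 − 3678.21 = 516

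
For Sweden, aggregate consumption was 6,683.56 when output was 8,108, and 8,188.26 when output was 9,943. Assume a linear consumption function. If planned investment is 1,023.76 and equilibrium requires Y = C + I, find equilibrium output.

MPC = (8188.26 − 6683.56)/(9943 − 8108) = 1504.7/1835 = 0.82
a = 6683.56 − 0.82(8108) = 35
Equilibrium: Y = 35 + 0.82Y + 1023.76
0.18Y = 1058.76, so Y = 1058.76/0.18 = 5882

Y = 5882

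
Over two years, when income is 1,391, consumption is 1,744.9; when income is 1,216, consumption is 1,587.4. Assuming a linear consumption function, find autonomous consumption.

MPC = ΔC/ΔY = (1744.9 − 1587.4)/(1391 − 1216) = 157.5/175 = 0.9
a = C − MPC·Y = 1587.4 − 0.9(1216) = 1587.4 − 1094.4 = 493

a = 493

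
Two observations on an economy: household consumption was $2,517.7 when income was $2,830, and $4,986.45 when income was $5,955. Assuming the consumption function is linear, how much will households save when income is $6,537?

MPC = (4986.45 − 2517.7)/(5955 − 2830) = 2468.75/3125 = 0.79
a = 2517.7 − 0.79(2830) = 2517.7 − 2235.7 = 282
C = 282 + 0.79(6537) = 5446.23
S = 6537 − 5446.23 = 1090.77

S = 1090.77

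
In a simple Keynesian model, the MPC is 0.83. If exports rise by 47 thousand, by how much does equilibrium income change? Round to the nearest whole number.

The multiplier is 1/(1 − MPC) = 1/0.17.
ΔY = 47/0.17 = 276.47 ≈ 276

ΔY ≈ 276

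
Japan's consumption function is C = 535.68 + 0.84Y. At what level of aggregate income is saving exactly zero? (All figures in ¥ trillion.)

At break-even, C = Y: 535.68 + 0.84Y = Y
0.16Y = 535.68, so Y = 535.68/0.16 = 3348

Y = 3348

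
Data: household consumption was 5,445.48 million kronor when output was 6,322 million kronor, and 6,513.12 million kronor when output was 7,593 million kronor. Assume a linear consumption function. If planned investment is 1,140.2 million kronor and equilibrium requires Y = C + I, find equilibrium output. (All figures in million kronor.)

Y = 7970

MPC = (6513.12 − 5445.48)/(7593 − 6322) = 1067.64/1271 = 0.84
a = 5445.48 − 0.84(6322) = 135
Equilibrium: Y = 135 + 0.84Y + 1140.2
0.16Y = 1275.2, so Y = 1275.2/0.16 = 7970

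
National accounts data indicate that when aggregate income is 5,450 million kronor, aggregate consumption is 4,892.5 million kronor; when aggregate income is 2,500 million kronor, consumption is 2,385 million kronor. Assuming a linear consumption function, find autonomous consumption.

MPC = ΔC/ΔY = (4892.5 − 2385)/(5450 − 2500) = 2507.5/2950 = 0.85
a = C − MPC·Y = 2385 − 0.85(2500) = 2385 − 2125 = 260

a = 260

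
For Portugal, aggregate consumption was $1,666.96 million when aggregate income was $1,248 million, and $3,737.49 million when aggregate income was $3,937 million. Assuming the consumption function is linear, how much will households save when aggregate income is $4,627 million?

S = 358.21

MPC = (3737.49 − 1666.96)/(3937 − 1248) = 2070.53/2689 = 0.77
a = 1666.96 − 0.77(1248) = 1666.96 − 960.96 = 706
C = 706 + 0.77(4627) = 4268.79
S = 4627 − 4268.79 = 358.21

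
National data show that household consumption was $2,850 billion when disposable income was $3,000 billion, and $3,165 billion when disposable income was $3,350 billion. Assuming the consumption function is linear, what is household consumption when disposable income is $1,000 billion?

C = 1050

MPC = (3165 − 2850)/(3350 − 3000) = 315/350 = 0.9
a = 2850 − 0.9(3000) = 2850 − 2700 = 150
C = 150 + 0.9(1000) = 150 + 900 = 1050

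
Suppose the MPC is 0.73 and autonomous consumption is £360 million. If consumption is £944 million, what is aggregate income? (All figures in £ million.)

360 + 0.73Y = 944
0.73Y = 584, so Y = 584/0.73 = 800

Y = 800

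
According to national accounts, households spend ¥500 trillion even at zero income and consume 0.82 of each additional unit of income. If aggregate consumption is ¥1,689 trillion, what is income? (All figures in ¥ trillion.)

Y = 1450

500 + 0.82Y = 1689
0.82Y = 1189, so Y = 1189/0.82 = 1450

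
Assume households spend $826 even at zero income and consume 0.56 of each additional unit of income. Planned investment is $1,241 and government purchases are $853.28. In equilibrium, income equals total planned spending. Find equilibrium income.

Y = 6637

Y = C + I + G = 826 + 0.56Y + 1241 + 853.28
Y − 0.56Y = 2920.28
0.44Y = 2920.28, so Y = 2920.28/0.44 = 6637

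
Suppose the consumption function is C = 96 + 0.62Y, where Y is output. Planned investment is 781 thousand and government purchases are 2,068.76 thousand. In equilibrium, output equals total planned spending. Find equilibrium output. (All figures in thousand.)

Y = C + I + G = 96 + 0.62Y + 781 + 2068.76
Y − 0.62Y = 2945.76
0.38Y = 2945.76, so Y = 2945.76/0.38 = 7752

Y = 7752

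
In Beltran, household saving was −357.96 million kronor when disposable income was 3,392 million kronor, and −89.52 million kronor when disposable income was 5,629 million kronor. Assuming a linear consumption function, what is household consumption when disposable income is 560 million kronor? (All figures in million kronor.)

C = 1257.8

MPS = ΔS/ΔY = (-89.52 − (-357.96))/(5629 − 3392) = 268.44/2237 = 0.12
MPC = 1 − MPS = 0.88
Autonomous saving = -357.96 − 0.12(3392) = -765, so a = 765
C = 765 + 0.88(560) = 765 + 492.8 = 1257.8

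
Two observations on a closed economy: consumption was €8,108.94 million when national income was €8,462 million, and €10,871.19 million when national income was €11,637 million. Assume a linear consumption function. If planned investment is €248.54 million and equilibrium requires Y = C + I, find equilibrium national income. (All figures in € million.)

MPC = (10871.19 − 8108.94)/(11637 − 8462) = 2762.25/3175 = 0.87
a = 8108.94 − 0.87(8462) = 747
Equilibrium: Y = 747 + 0.87Y + 248.54
0.13Y = 995.54, so Y = 995.54/0.13 = 7658

Y = 7658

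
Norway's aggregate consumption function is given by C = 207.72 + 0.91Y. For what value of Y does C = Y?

At break-even, C = Y: 207.72 + 0.91Y = Y
0.09Y = 207.72, so Y = 207.72/0.09 = 2308

Y = 2308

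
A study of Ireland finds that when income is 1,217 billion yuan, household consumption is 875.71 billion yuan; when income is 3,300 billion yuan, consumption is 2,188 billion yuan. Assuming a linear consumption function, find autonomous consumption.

a = 109

MPC = ΔC/ΔY = (2188 − 875.71)/(3300 − 1217) = 1312.29/2083 = 0.63
a = C − MPC·Y = 875.71 − 0.63(1217) = 875.71 − 766.71 = 109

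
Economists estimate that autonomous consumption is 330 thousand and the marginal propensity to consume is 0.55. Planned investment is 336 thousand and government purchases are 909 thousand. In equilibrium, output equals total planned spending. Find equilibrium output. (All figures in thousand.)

Y = 3500

Y = C + I + G = 330 + 0.55Y + 336 + 909
Y − 0.55Y = 1575
0.45Y = 1575, so Y = 1575/0.45 = 3500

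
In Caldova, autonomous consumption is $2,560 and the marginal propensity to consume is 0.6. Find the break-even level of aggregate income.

At break-even, C = Y: 2560 + 0.6Y = Y
0.4Y = 2560, so Y = 2560/0.4 = 6400

Y = 6400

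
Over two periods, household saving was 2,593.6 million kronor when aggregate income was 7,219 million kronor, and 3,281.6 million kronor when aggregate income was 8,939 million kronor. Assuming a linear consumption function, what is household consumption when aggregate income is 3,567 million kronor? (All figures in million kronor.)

MPS = ΔS/ΔY = (3281.6 − 2593.6)/(8939 − 7219) = 688/1720 = 0.4
MPC = 1 − MPS = 0.6
Autonomous saving = 2593.6 − 0.4(7219) = -294, so a = 294
C = 294 + 0.6(3567) = 294 + 2140.2 = 2434.2

C = 2434.2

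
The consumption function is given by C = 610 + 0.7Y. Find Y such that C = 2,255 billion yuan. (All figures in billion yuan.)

Y = 2350

610 + 0.7Y = 2255
0.7Y = 1645, so Y = 1645/0.7 = 2350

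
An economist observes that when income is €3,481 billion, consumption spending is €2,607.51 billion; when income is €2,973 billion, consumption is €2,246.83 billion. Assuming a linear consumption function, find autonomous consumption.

MPC = ΔC/ΔY = (2607.51 − 2246.83)/(3481 − 2973) = 360.68/508 = 0.71
a = C − MPC·Y = 2246.83 − 0.71(2973) = 2246.83 − 2110.83 = 136

a = 136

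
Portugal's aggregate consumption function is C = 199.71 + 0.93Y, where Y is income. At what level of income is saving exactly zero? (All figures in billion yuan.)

At break-even, C = Y: 199.71 + 0.93Y = Y
0.07Y = 199.71, so Y = 199.71/0.07 = 2853

Y = 2853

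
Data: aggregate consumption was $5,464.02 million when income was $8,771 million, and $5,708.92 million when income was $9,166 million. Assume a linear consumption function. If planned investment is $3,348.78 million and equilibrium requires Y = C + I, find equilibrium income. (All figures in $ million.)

Y = 8881

MPC = (5708.92 − 5464.02)/(9166 − 8771) = 244.9/395 = 0.62
a = 5464.02 − 0.62(8771) = 26
Equilibrium: Y = 26 + 0.62Y + 3348.78
0.38Y = 3374.78, so Y = 3374.78/0.38 = 8881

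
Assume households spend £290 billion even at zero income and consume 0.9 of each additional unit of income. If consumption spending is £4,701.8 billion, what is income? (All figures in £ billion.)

290 + 0.9Y = 4701.8
0.9Y = 4411.8, so Y = 4411.8/0.9 = 4902

Y = 4902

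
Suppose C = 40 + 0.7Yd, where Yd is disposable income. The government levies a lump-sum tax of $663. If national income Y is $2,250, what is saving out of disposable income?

S = 436.1

Yd = Y − T = 2250 − 663 = 1587
C = 40 + 0.7(1587) = 40 + 1110.9 = 1150.9
S = Yd − C = 1587 − 1150.9 = 436.1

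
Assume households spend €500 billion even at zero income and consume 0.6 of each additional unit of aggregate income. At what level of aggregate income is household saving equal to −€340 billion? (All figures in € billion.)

S = Y − C = -500 + 0.4Y
-500 + 0.4Y = -340, so 0.4Y = 160 and Y = 400

Y = 400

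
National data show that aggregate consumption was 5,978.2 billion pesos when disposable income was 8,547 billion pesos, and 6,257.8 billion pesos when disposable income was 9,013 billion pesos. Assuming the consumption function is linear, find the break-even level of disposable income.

MPC = (6257.8 − 5978.2)/(9013 − 8547) = 279.6/466 = 0.6
a = 5978.2 − 0.6(8547) = 5978.2 − 5128.2 = 850
Break-even: Y = a/(1−MPC) = 850/0.4 = 2125

Y = 2125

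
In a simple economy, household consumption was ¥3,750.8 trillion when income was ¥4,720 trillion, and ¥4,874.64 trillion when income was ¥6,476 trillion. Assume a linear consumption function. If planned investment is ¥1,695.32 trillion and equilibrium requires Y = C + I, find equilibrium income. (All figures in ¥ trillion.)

Y = 6737

MPC = (4874.64 − 3750.8)/(6476 − 4720) = 1123.84/1756 = 0.64
a = 3750.8 − 0.64(4720) = 730
Equilibrium: Y = 730 + 0.64Y + 1695.32
0.36Y = 2425.32, so Y = 2425.32/0.36 = 6737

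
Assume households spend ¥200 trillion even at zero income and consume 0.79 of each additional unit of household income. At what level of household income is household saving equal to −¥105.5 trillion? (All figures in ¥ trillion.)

S = Y − C = -200 + 0.21Y
-200 + 0.21Y = -105.5, so 0.21Y = 94.5 and Y = 450

Y = 450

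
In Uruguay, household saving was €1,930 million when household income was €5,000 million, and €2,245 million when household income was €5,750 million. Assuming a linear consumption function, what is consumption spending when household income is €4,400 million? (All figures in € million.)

MPS = ΔS/ΔY = (2245 − 1930)/(5750 − 5000) = 315/750 = 0.42
MPC = 1 − MPS = 0.58
Autonomous saving = 1930 − 0.42(5000) = -170, so a = 170
C = 170 + 0.58(4400) = 170 + 2552 = 2722

C = 2722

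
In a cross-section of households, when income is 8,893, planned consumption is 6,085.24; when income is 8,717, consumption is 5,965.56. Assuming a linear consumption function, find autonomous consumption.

MPC = ΔC/ΔY = (6085.24 − 5965.56)/(8893 − 8717) = 119.68/176 = 0.68
a = C − MPC·Y = 5965.56 − 0.68(8717) = 5965.56 − 5927.56 = 38

a = 38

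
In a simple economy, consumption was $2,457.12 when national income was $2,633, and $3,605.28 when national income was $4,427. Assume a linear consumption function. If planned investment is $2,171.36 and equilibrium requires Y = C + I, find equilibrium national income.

Y = 8176

MPC = (3605.28 − 2457.12)/(4427 − 2633) = 1148.16/1794 = 0.64
a = 2457.12 − 0.64(2633) = 772
Equilibrium: Y = 772 + 0.64Y + 2171.36
0.36Y = 2943.36, so Y = 2943.36/0.36 = 8176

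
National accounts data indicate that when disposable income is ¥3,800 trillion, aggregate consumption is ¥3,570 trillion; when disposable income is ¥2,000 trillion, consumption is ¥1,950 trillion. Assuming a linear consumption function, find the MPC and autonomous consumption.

MPC = 0.9; a = 150

MPC = ΔC/ΔY = (3570 − 1950)/(3800 − 2000) = 1620/1800 = 0.9
a = C − MPC·Y = 1950 − 0.9(2000) = 1950 − 1800 = 150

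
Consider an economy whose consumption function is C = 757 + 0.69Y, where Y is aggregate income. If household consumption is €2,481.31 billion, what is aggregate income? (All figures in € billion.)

Y = 2499

757 + 0.69Y = 2481.31
0.69Y = 1724.31, so Y = 1724.31/0.69 = 2499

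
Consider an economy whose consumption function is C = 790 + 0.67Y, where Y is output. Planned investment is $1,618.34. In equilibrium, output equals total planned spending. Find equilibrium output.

Y = 7298

Y = C + I = 790 + 0.67Y + 1618.34
Y − 0.67Y = 2408.34
0.33Y = 2408.34, so Y = 2408.34/0.33 = 7298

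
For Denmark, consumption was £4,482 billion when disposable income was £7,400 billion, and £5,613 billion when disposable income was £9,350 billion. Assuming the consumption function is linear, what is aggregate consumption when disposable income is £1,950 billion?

C = 1321

MPC = (5613 − 4482)/(9350 − 7400) = 1131/1950 = 0.58
a = 4482 − 0.58(7400) = 4482 − 4292 = 190
C = 190 + 0.58(1950) = 190 + 1131 = 1321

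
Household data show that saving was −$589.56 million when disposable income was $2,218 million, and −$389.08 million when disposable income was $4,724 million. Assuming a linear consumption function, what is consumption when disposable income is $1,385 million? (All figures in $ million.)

MPS = ΔS/ΔY = (-389.08 − (-589.56))/(4724 − 2218) = 200.48/2506 = 0.08
MPC = 1 − MPS = 0.92
Autonomous saving = -589.56 − 0.08(2218) = -767, so a = 767
C = 767 + 0.92(1385) = 767 + 1274.2 = 2041.2

C = 2041.2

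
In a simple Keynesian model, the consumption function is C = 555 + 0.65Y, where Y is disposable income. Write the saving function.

S = Y − C = Y − (555 + 0.65Y) = -555 + (1 − 0.65)Y

S = -555 + 0.35Y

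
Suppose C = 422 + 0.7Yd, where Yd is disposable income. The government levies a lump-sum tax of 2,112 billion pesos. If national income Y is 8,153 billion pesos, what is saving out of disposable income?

S = 1390.3

Yd = Y − T = 8153 − 2112 = 6041
C = 422 + 0.7(6041) = 422 + 4228.7 = 4650.7
S = Yd − C = 6041 − 4650.7 = 1390.3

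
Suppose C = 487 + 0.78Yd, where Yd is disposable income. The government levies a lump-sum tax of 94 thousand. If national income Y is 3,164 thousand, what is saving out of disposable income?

S = 188.4

Yd = Y − T = 3164 − 94 = 3070
C = 487 + 0.78(3070) = 487 + 2394.6 = 2881.6
S = Yd − C = 3070 − 2881.6 = 188.4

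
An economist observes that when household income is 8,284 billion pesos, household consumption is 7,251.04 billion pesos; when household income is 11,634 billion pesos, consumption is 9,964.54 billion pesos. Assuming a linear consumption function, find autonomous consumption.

a = 541

MPC = ΔC/ΔY = (9964.54 − 7251.04)/(11634 − 8284) = 2713.5/3350 = 0.81
a = C − MPC·Y = 7251.04 − 0.81(8284) = 7251.04 − 6710.04 = 541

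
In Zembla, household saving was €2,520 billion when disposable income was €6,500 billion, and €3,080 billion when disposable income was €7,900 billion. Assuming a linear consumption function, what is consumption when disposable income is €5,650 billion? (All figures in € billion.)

MPS = ΔS/ΔY = (3080 − 2520)/(7900 − 6500) = 560/1400 = 0.4
MPC = 1 − MPS = 0.6
Autonomous saving = 2520 − 0.4(6500) = -80, so a = 80
C = 80 + 0.6(5650) = 80 + 3390 = 3470

C = 3470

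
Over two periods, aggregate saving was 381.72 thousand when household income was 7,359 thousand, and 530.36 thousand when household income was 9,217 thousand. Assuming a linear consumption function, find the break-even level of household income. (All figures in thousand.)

Y = 2587.5

MPS = ΔS/ΔY = (530.36 − 381.72)/(9217 − 7359) = 148.64/1858 = 0.08
MPC = 1 − MPS = 0.92
From S(7359) = 381.72: −a + 0.08(7359) = 381.72, so a = 588.72 − 381.72 = 207
Break-even (S = 0): Y = a/MPS = 207/0.08 = 2587.5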